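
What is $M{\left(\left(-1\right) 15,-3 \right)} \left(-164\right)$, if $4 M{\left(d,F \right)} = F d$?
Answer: $-1845$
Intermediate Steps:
$M{\left(d,F \right)} = \frac{F d}{4}$
$M{\left(\left(-1\right) 15,-3 \right)} \left(-164\right) = \frac{1}{4} \left(-3\right) \left(\left(-1\right) 15\right) \left(-164\right) = \frac{1}{4} \left(-3\right) \left(-15\right) \left(-164\right) = \frac{45}{4} \left(-164\right) = -1845$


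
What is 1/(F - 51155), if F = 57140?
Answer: 1/5985 ≈ 0.00016708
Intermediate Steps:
1/(F - 51155) = 1/(57140 - 51155) = 1/5985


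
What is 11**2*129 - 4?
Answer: 15605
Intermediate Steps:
11**2*129 - 4 = 121*129 - 4 = 15609 - 4 = 15605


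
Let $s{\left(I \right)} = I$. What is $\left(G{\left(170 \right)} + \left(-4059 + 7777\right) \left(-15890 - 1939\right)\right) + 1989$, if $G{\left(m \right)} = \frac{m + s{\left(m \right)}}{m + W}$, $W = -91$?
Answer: $- \frac{5236612067}{79} \approx -6.6286 \cdot 10^{7}$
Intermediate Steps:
$G{\left(m \right)} = \frac{2 m}{-91 + m}$ ($G{\left(m \right)} = \frac{m + m}{m - 91} = \frac{2 m}{-91 + m}$)
$\left(G{\left(170 \right)} + \left(-4059 + 7777\right) \left(-15890 - 1939\right)\right) + 1989 = \left(2 \cdot 170 \frac{1}{-91 + 170} + \left(-4059 + 7777\right) \left(-15890 - 1939\right)\right) + 1989 = \left(2 \cdot 170 \cdot \frac{1}{79} + 3718 \left(-17829\right)\right) + 1989 = \left(2 \cdot 170 \cdot \frac{1}{79} - 66288222\right) + 1989 = \left(\frac{340}{79} - 66288222\right) + 1989 = - \frac{5236769198}{79} + 1989 = - \frac{5236612067}{79}$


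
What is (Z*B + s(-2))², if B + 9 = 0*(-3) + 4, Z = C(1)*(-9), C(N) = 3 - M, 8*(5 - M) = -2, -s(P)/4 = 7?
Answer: 267289/16 ≈ 16706.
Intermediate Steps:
s(P) = -28 (s(P) = -4*7 = -28)
M = 21/4 (M = 5 - ⅛*(-2) = 5 + ¼ = 21/4 ≈ 5.2500)
C(N) = -9/4 (C(N) = 3 - 1*21/4 = 3 - 21/4 = -9/4)
Z = 81/4 (Z = -9/4*(-9) = 81/4 ≈ 20.250)
B = -5 (B = -9 + (0*(-3) + 4) = -9 + (0 + 4) = -9 + 4 = -5)
(Z*B + s(-2))² = ((81/4)*(-5) - 28)² = (-405/4 - 28)² = (-517/4)² = 267289/16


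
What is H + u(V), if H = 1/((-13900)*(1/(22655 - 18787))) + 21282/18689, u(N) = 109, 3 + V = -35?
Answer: 7134808662/64944275 ≈ 109.86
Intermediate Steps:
V = -38 (V = -3 - 35 = -38)
H = 55882687/64944275 (H = -1/(13900*(1/3868)) + 21282*(1/18689) = -1/(13900*1/3868) + 21282/18689 = -1/13900*3868 + 21282/18689 = -967/3475 + 21282/18689 = 55882687/64944275 ≈ 0.86047)
H + u(V) = 55882687/64944275 + 109 = 7134808662/64944275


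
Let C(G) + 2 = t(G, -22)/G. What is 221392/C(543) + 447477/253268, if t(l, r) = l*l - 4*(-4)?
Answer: 30578288762991/74404819772 ≈ 410.97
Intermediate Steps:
t(l, r) = 16 + l² (t(l, r) = l² + 16 = 16 + l²)
C(G) = -2 + (16 + G²)/G
221392/C(543) + 447477/253268 = 221392/(-2 + 543 + 16/543) + 447477/253268 = 221392/(293779/543) + 447477/253268 = 221392*(543/293779) + 447477/253268 = 120215856/293779 + 447477/253268 = 30578288762991/74404819772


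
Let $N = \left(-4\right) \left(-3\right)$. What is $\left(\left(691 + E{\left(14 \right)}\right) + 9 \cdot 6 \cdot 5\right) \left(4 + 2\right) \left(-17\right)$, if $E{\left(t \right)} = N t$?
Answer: $-115158$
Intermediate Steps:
$N = 12$
$E{\left(t \right)} = 12 t$
$\left(\left(691 + E{\left(14 \right)}\right) + 9 \cdot 6 \cdot 5\right) \left(4 + 2\right) \left(-17\right) = \left(\left(691 + 12 \cdot 14\right) + 9 \cdot 6 \cdot 5\right) \left(4 + 2\right) \left(-17\right) = \left(\left(691 + 168\right) + 54 \cdot 5\right) 6 \left(-17\right) = \left(859 + 270\right) \left(-102\right) = 1129 \left(-102\right) = -115158$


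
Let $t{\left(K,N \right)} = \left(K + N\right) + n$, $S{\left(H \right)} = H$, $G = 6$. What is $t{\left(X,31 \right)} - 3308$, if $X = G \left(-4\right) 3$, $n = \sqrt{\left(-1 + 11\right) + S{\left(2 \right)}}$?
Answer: $-3349 + 2 \sqrt{3} \approx -3345.5$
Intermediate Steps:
$n = 2 \sqrt{3}$ ($n = \sqrt{\left(-1 + 11\right) + 2} = \sqrt{10 + 2} = \sqrt{12} = 2 \sqrt{3} \approx 3.4641$)
$X = -72$ ($X = 6 \left(-4\right) 3 = \left(-24\right) 3 = -72$)
$t{\left(K,N \right)} = K + N + 2 \sqrt{3}$ ($t{\left(K,N \right)} = \left(K + N\right) + 2 \sqrt{3} = K + N + 2 \sqrt{3}$)
$t{\left(X,31 \right)} - 3308 = \left(-72 + 31 + 2 \sqrt{3}\right) - 3308 = \left(-41 + 2 \sqrt{3}\right) - 3308 = -3349 + 2 \sqrt{3}$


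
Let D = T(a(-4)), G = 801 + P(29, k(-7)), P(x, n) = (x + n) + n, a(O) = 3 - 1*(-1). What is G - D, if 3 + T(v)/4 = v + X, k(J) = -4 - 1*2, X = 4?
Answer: 798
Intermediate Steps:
a(O) = 4 (a(O) = 3 + 1 = 4)
k(J) = -6 (k(J) = -4 - 2 = -6)
P(x, n) = x + 2*n (P(x, n) = (n + x) + n = x + 2*n)
T(v) = 4 + 4*v (T(v) = -12 + 4*(v + 4) = -12 + 4*(4 + v) = -12 + (16 + 4*v) = 4 + 4*v)
G = 818 (G = 801 + (29 + 2*(-6)) = 801 + (29 - 12) = 801 + 17 = 818)
D = 20 (D = 4 + 4*4 = 4 + 16 = 20)
G - D = 818 - 1*20 = 818 - 20 = 798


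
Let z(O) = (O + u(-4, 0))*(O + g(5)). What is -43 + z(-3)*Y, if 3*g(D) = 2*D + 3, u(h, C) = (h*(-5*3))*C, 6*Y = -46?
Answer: -37/3 ≈ -12.333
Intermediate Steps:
Y = -23/3 (Y = (⅙)*(-46) = -23/3 ≈ -7.6667)
u(h, C) = -15*C*h (u(h, C) = (h*(-15))*C = (-15*h)*C = -15*C*h)
g(D) = 1 + 2*D/3 (g(D) = (2*D + 3)/3 = (3 + 2*D)/3 = 1 + 2*D/3)
z(O) = O*(13/3 + O) (z(O) = (O - 15*0*(-4))*(O + (1 + (⅔)*5)) = (O + 0)*(O + (1 + 10/3)) = O*(O + 13/3) = O*(13/3 + O))
-43 + z(-3)*Y = -43 + ((⅓)*(-3)*(13 + 3*(-3)))*(-23/3) = -43 + ((⅓)*(-3)*(13 - 9))*(-23/3) = -43 + ((⅓)*(-3)*4)*(-23/3) = -43 - 4*(-23/3) = -43 + 92/3 = -37/3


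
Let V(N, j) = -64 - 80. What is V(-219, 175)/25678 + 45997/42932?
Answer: 587464379/551203948 ≈ 1.0658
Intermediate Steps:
V(N, j) = -144
V(-219, 175)/25678 + 45997/42932 = -144/25678 + 45997/42932 = -144*1/25678 + 45997*(1/42932) = -72/12839 + 45997/42932 = 587464379/551203948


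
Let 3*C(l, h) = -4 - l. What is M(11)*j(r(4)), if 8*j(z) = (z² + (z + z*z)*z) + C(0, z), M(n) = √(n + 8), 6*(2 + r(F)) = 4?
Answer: -√19/54 ≈ -0.080720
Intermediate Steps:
r(F) = -4/3 (r(F) = -2 + (⅙)*4 = -2 + ⅔ = -4/3)
C(l, h) = -4/3 - l/3 (C(l, h) = (-4 - l)/3 = -4/3 - l/3)
M(n) = √(8 + n)
j(z) = -⅙ + z²/8 + z*(z + z²)/8 (j(z) = ((z² + (z + z*z)*z) + (-4/3 - ⅓*0))/8 = ((z² + (z + z²)*z) + (-4/3 + 0))/8 = ((z² + z*(z + z²)) - 4/3)/8 = (-4/3 + z² + z*(z + z²))/8 = -⅙ + z²/8 + z*(z + z²)/8)
M(11)*j(r(4)) = √(8 + 11)*(-⅙ + (-4/3)²/4 + (-4/3)³/8) = √19*(-⅙ + (¼)*(16/9) + (⅛)*(-64/27)) = √19*(-⅙ + 4/9 - 8/27) = √19*(-1/54) = -√19/54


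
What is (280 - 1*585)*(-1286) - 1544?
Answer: 390686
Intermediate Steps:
(280 - 1*585)*(-1286) - 1544 = (280 - 585)*(-1286) - 1544 = -305*(-1286) - 1544 = 392230 - 1544 = 390686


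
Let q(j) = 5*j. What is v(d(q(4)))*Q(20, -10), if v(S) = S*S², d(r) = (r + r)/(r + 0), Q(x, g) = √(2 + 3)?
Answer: 8*√5 ≈ 17.889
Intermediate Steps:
Q(x, g) = √5
d(r) = 2 (d(r) = (2*r)/r = 2)
v(S) = S³
v(d(q(4)))*Q(20, -10) = 2³*√5 = 8*√5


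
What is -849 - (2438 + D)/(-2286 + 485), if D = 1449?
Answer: -1525162/1801 ≈ -846.84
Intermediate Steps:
-849 - (2438 + D)/(-2286 + 485) = -849 - (2438 + 1449)/(-2286 + 485) = -849 - 3887/(-1801) = -849 - 3887*(-1)/1801 = -849 - 1*(-3887/1801) = -849 + 3887/1801 = -1525162/1801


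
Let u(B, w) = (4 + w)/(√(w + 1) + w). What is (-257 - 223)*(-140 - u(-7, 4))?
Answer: 754560/11 - 3840*√5/11 ≈ 67816.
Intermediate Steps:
u(B, w) = (4 + w)/(w + √(1 + w)) (u(B, w) = (4 + w)/(√(1 + w) + w) = (4 + w)/(w + √(1 + w)))
(-257 - 223)*(-140 - u(-7, 4)) = (-257 - 223)*(-140 - (4 + 4)/(4 + √(1 + 4))) = -480*(-140 - 8/(4 + √5)) = 67200 + 3840/(4 + √5)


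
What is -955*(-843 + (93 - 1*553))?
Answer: 1244365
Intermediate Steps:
-955*(-843 + (93 - 1*553)) = -955*(-843 + (93 - 553)) = -955*(-843 - 460) = -955*(-1303) = 1244365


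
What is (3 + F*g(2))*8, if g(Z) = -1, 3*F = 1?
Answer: 64/3 ≈ 21.333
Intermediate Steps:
F = 1/3 (F = (1/3)*1 = 1/3 ≈ 0.33333)
(3 + F*g(2))*8 = (3 + (1/3)*(-1))*8 = (3 - 1/3)*8 = (8/3)*8 = 64/3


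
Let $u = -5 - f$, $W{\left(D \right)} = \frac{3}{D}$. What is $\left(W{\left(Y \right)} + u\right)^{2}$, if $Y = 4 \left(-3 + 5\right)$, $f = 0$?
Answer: $\frac{1369}{64} \approx 21.391$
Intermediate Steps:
$Y = 8$ ($Y = 4 \cdot 2 = 8$)
$u = -5$ ($u = -5 - 0 = -5 + 0 = -5$)
$\left(W{\left(Y \right)} + u\right)^{2} = \left(\frac{3}{8} - 5\right)^{2} = \left(- \frac{37}{8}\right)^{2} = \frac{1369}{64}$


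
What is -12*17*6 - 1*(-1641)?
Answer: 417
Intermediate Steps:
-12*17*6 - 1*(-1641) = -204*6 + 1641 = -1224 + 1641 = 417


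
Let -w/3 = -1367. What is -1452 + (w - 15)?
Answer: 2634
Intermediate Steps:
w = 4101 (w = -3*(-1367) = 4101)
-1452 + (w - 15) = -1452 + (4101 - 15) = -1452 + 4086 = 2634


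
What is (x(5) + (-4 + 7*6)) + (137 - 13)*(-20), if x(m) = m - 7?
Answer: -2444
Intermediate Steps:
x(m) = -7 + m
(x(5) + (-4 + 7*6)) + (137 - 13)*(-20) = ((-7 + 5) + (-4 + 7*6)) + (137 - 13)*(-20) = (-2 + (-4 + 42)) + 124*(-20) = (-2 + 38) - 2480 = 36 - 2480 = -2444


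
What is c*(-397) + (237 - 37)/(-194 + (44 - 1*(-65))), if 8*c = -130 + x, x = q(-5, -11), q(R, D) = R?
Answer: 910795/136 ≈ 6697.0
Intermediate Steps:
x = -5
c = -135/8 (c = (-130 - 5)/8 = (⅛)*(-135) = -135/8 ≈ -16.875)
c*(-397) + (237 - 37)/(-194 + (44 - 1*(-65))) = -135/8*(-397) + (237 - 37)/(-194 + (44 - 1*(-65))) = 53595/8 + 200/(-194 + (44 + 65)) = 53595/8 + 200/(-194 + 109) = 53595/8 + 200/(-85) = 53595/8 + 200*(-1/85) = 53595/8 - 40/17 = 910795/136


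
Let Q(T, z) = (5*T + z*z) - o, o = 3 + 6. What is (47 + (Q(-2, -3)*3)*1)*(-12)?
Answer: -204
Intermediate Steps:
o = 9
Q(T, z) = -9 + z**2 + 5*T (Q(T, z) = (5*T + z*z) - 1*9 = (5*T + z**2) - 9 = (z**2 + 5*T) - 9 = -9 + z**2 + 5*T)
(47 + (Q(-2, -3)*3)*1)*(-12) = (47 + ((-9 + (-3)**2 + 5*(-2))*3)*1)*(-12) = (47 + ((-9 + 9 - 10)*3)*1)*(-12) = (47 - 10*3*1)*(-12) = (47 - 30*1)*(-12) = (47 - 30)*(-12) = 17*(-12) = -204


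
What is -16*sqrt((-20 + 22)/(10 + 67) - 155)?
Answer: -16*I*sqrt(918841)/77 ≈ -199.18*I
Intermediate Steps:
-16*sqrt((-20 + 22)/(10 + 67) - 155) = -16*sqrt(2/77 - 155) = -16*I*sqrt(918841)/77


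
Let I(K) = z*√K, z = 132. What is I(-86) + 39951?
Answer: 39951 + 132*I*√86 ≈ 39951.0 + 1224.1*I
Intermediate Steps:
I(K) = 132*√K
I(-86) + 39951 = 132*√(-86) + 39951 = 132*(I*√86) + 39951 = 132*I*√86 + 39951 = 39951 + 132*I*√86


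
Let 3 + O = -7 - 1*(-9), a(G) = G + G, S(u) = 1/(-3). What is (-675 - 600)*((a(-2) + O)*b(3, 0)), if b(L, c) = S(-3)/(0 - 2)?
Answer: 2125/2 ≈ 1062.5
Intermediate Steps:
S(u) = -⅓
a(G) = 2*G
O = -1 (O = -3 + (-7 - 1*(-9)) = -3 + (-7 + 9) = -3 + 2 = -1)
b(L, c) = ⅙ (b(L, c) = -1/(3*(0 - 2)) = -⅓/(-2) = -⅓*(-½) = ⅙)
(-675 - 600)*((a(-2) + O)*b(3, 0)) = (-675 - 600)*((2*(-2) - 1)*(⅙)) = -1275*(-4 - 1)/6 = -(-6375)/6 = -1275*(-⅚) = 2125/2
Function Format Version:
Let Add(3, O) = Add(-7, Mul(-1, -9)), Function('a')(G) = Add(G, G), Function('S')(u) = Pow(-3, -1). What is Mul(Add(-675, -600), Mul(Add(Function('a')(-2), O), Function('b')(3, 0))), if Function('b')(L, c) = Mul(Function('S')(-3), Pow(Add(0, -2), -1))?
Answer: Rational(2125, 2) ≈ 1062.5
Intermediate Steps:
Function('S')(u) = Rational(-1, 3)
Function('a')(G) = Mul(2, G)
O = -1 (O = Add(-3, Add(-7, Mul(-1, -9))) = Add(-3, Add(-7, 9)) = Add(-3, 2) = -1)
Function('b')(L, c) = Rational(1, 6) (Function('b')(L, c) = Mul(Rational(-1, 3), Pow(Add(0, -2), -1)) = Mul(Rational(-1, 3), Pow(-2, -1)) = Mul(Rational(-1, 3), Rational(-1, 2)) = Rational(1, 6))
Mul(Add(-675, -600), Mul(Add(Function('a')(-2), O), Function('b')(3, 0))) = Mul(Add(-675, -600), Mul(Add(Mul(2, -2), -1), Rational(1, 6))) = Mul(-1275, Mul(Add(-4, -1), Rational(1, 6))) = Mul(-1275, Mul(-5, Rational(1, 6))) = Mul(-1275, Rational(-5, 6)) = Rational(2125, 2)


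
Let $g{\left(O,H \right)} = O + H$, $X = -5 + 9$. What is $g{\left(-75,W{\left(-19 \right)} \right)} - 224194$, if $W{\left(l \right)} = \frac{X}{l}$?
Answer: $- \frac{4261115}{19} \approx -2.2427 \cdot 10^{5}$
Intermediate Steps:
$X = 4$
$W{\left(l \right)} = \frac{4}{l}$
$g{\left(O,H \right)} = H + O$
$g{\left(-75,W{\left(-19 \right)} \right)} - 224194 = \left(\frac{4}{-19} - 75\right) - 224194 = \left(4 \left(- \frac{1}{19}\right) - 75\right) - 224194 = \left(- \frac{4}{19} - 75\right) - 224194 = - \frac{1429}{19} - 224194 = - \frac{4261115}{19}$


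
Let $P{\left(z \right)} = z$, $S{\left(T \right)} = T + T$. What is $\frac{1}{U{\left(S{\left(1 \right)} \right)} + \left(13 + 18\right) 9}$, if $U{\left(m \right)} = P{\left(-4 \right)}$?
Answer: $\frac{1}{275} \approx 0.0036364$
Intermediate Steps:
$S{\left(T \right)} = 2 T$
$U{\left(m \right)} = -4$
$\frac{1}{U{\left(S{\left(1 \right)} \right)} + \left(13 + 18\right) 9} = \frac{1}{-4 + \left(13 + 18\right) 9} = \frac{1}{-4 + 31 \cdot 9} = \frac{1}{-4 + 279} = \frac{1}{275}$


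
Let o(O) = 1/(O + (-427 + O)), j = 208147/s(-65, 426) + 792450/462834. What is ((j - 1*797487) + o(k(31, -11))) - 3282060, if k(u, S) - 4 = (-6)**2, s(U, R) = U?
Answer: -789272286192664/193318905 ≈ -4.0827e+6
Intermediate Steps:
k(u, S) = 40 (k(u, S) = 4 + (-6)**2 = 4 + 36 = 40)
j = -1783074062/557115 (j = 208147/(-65) + 792450/462834 = 208147*(-1/65) + 792450*(1/462834) = -208147/65 + 14675/8571 = -1783074062/557115 ≈ -3200.6)
o(O) = 1/(-427 + 2*O)
((j - 1*797487) + o(k(31, -11))) - 3282060 = ((-1783074062/557115 - 1*797487) + 1/(-427 + 2*40)) - 3282060 = ((-1783074062/557115 - 797487) + 1/(-427 + 80)) - 3282060 = (-446075044067/557115 + 1/(-347)) - 3282060 = (-446075044067/557115 - 1/347) - 3282060 = -154788040848364/193318905 - 3282060 = -789272286192664/193318905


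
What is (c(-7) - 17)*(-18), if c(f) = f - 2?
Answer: 468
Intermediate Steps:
c(f) = -2 + f
(c(-7) - 17)*(-18) = ((-2 - 7) - 17)*(-18) = (-9 - 17)*(-18) = -26*(-18) = 468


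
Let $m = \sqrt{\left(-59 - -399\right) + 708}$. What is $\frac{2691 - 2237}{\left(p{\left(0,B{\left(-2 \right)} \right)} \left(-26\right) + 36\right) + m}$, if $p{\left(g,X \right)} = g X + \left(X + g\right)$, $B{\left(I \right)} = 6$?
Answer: $- \frac{6810}{1669} - \frac{227 \sqrt{262}}{3338} \approx -5.181$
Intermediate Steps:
$p{\left(g,X \right)} = X + g + X g$ ($p{\left(g,X \right)} = X g + \left(X + g\right) = X + g + X g$)
$m = 2 \sqrt{262}$ ($m = \sqrt{\left(-59 + 399\right) + 708} = \sqrt{340 + 708} = \sqrt{1048} = 2 \sqrt{262} \approx 32.373$)
$\frac{2691 - 2237}{\left(p{\left(0,B{\left(-2 \right)} \right)} \left(-26\right) + 36\right) + m} = \frac{2691 - 2237}{\left(\left(6 + 0 + 6 \cdot 0\right) \left(-26\right) + 36\right) + 2 \sqrt{262}} = \frac{454}{\left(\left(6 + 0 + 0\right) \left(-26\right) + 36\right) + 2 \sqrt{262}} = \frac{454}{\left(6 \left(-26\right) + 36\right) + 2 \sqrt{262}} = \frac{454}{\left(-156 + 36\right) + 2 \sqrt{262}} = \frac{454}{-120 + 2 \sqrt{262}}$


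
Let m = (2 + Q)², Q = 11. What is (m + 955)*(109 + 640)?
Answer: 841876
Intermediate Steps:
m = 169 (m = (2 + 11)² = 13² = 169)
(m + 955)*(109 + 640) = (169 + 955)*(109 + 640) = 1124*749 = 841876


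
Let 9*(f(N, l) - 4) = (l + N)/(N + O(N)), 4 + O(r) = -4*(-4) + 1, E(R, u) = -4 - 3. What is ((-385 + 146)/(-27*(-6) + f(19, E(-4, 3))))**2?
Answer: 32901696/15880225 ≈ 2.0719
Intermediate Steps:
E(R, u) = -7
O(r) = 13 (O(r) = -4 + (-4*(-4) + 1) = -4 + (16 + 1) = -4 + 17 = 13)
f(N, l) = 4 + (N + l)/(9*(13 + N)) (f(N, l) = 4 + ((l + N)/(N + 13))/9 = 4 + ((N + l)/(13 + N))/9 = 4 + (N + l)/(9*(13 + N)))
((-385 + 146)/(-27*(-6) + f(19, E(-4, 3))))**2 = ((-385 + 146)/(-27*(-6) + (468 - 7 + 37*19)/(9*(13 + 19))))**2 = (-239/(162 + (1/9)*(468 - 7 + 703)/32))**2 = (-239/(162 + (1/9)*(1/32)*1164))**2 = (-239/(162 + 97/24))**2 = (-239/3985/24)**2 = (-239*24/3985)**2 = (-5736/3985)**2 = 32901696/15880225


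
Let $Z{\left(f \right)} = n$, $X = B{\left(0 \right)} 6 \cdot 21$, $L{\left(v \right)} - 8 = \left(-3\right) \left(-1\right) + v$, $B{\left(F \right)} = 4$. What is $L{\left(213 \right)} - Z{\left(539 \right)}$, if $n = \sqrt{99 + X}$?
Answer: $224 - 3 \sqrt{67} \approx 199.44$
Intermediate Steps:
$L{\left(v \right)} = 11 + v$ ($L{\left(v \right)} = 8 + \left(\left(-3\right) \left(-1\right) + v\right) = 8 + \left(3 + v\right) = 11 + v$)
$X = 504$ ($X = 4 \cdot 6 \cdot 21 = 24 \cdot 21 = 504$)
$n = 3 \sqrt{67}$ ($n = \sqrt{99 + 504} = \sqrt{603} = 3 \sqrt{67} \approx 24.556$)
$Z{\left(f \right)} = 3 \sqrt{67}$
$L{\left(213 \right)} - Z{\left(539 \right)} = \left(11 + 213\right) - 3 \sqrt{67} = 224 - 3 \sqrt{67}$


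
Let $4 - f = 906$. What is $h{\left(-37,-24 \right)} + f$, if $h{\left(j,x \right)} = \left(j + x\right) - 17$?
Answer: $-980$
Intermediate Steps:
$h{\left(j,x \right)} = -17 + j + x$
$f = -902$ ($f = 4 - 906 = -902$)
$h{\left(-37,-24 \right)} + f = \left(-17 - 37 - 24\right) - 902 = -78 - 902 = -980$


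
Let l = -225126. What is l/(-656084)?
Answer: 10233/29822 ≈ 0.34314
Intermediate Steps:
l/(-656084) = -225126/(-656084) = -225126*(-1/656084) = 10233/29822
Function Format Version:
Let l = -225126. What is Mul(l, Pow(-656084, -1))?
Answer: Rational(10233, 29822) ≈ 0.34314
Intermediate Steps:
Mul(l, Pow(-656084, -1)) = Mul(-225126, Pow(-656084, -1)) = Mul(-225126, Rational(-1, 656084)) = Rational(10233, 29822)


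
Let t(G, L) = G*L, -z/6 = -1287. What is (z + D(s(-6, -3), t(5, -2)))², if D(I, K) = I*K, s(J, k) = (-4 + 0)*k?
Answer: 57790404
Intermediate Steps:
z = 7722 (z = -6*(-1287) = 7722)
s(J, k) = -4*k
(z + D(s(-6, -3), t(5, -2)))² = (7722 + (-4*(-3))*(5*(-2)))² = (7722 + 12*(-10))² = (7722 - 120)² = 7602² = 57790404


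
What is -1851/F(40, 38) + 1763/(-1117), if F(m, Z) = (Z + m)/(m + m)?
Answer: -27590479/14521 ≈ -1900.0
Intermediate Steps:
F(m, Z) = (Z + m)/(2*m) (F(m, Z) = (Z + m)/((2*m)) = (Z + m)*(1/(2*m)) = (Z + m)/(2*m))
-1851/F(40, 38) + 1763/(-1117) = -1851*80/(38 + 40) + 1763/(-1117) = -1851/((½)*(1/40)*78) + 1763*(-1/1117) = -1851/39/40 - 1763/1117 = -1851*40/39 - 1763/1117 = -24680/13 - 1763/1117 = -27590479/14521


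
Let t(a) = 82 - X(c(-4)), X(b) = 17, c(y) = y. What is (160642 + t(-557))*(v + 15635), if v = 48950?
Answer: 10379261595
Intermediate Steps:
t(a) = 65 (t(a) = 82 - 1*17 = 82 - 17 = 65)
(160642 + t(-557))*(v + 15635) = (160642 + 65)*(48950 + 15635) = 160707*64585 = 10379261595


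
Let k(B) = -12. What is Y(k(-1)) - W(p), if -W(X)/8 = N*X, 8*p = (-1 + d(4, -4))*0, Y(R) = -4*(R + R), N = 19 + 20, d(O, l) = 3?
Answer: 96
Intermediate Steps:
N = 39
Y(R) = -8*R
p = 0 (p = ((-1 + 3)*0)/8 = (2*0)/8 = (1/8)*0 = 0)
W(X) = -312*X
Y(k(-1)) - W(p) = -8*(-12) - (-312)*0 = 96 - 1*0 = 96 + 0 = 96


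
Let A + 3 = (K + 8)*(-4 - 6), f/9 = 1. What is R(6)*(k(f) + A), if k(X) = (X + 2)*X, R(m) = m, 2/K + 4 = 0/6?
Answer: 126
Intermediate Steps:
K = -½ (K = 2/(-4 + 0/6) = 2/(-4 + 0*(⅙)) = 2/(-4 + 0) = 2/(-4) = 2*(-¼) = -½ ≈ -0.50000)
f = 9 (f = 9*1 = 9)
k(X) = X*(2 + X) (k(X) = (2 + X)*X = X*(2 + X))
A = -78 (A = -3 + (-½ + 8)*(-4 - 6) = -3 + (15/2)*(-10) = -3 - 75 = -78)
R(6)*(k(f) + A) = 6*(9*(2 + 9) - 78) = 6*(9*11 - 78) = 6*(99 - 78) = 6*21 = 126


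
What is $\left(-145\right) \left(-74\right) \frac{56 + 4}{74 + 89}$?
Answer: $\frac{643800}{163} \approx 3949.7$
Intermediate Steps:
$\left(-145\right) \left(-74\right) \frac{56 + 4}{74 + 89} = 10730 \cdot \frac{60}{163} = \frac{643800}{163}$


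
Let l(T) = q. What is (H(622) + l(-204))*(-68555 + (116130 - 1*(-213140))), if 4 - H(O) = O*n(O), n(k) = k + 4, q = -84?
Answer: -101535978180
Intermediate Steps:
n(k) = 4 + k
l(T) = -84
H(O) = 4 - O*(4 + O)
(H(622) + l(-204))*(-68555 + (116130 - 1*(-213140))) = ((4 - 1*622*(4 + 622)) - 84)*(-68555 + (116130 - 1*(-213140))) = ((4 - 1*622*626) - 84)*(-68555 + (116130 + 213140)) = ((4 - 389372) - 84)*(-68555 + 329270) = (-389368 - 84)*260715 = -389452*260715 = -101535978180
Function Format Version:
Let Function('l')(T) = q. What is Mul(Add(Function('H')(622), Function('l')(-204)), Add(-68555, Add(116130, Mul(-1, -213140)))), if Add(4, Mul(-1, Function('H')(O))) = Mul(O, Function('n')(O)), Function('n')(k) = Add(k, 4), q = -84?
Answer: -101535978180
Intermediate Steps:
Function('n')(k) = Add(4, k)
Function('l')(T) = -84
Function('H')(O) = Add(4, Mul(-1, O, Add(4, O))) (Function('H')(O) = Add(4, Mul(-1, Mul(O, Add(4, O)))) = Add(4, Mul(-1, O, Add(4, O))))
Mul(Add(Function('H')(622), Function('l')(-204)), Add(-68555, Add(116130, Mul(-1, -213140)))) = Mul(Add(Add(4, Mul(-1, 622, Add(4, 622))), -84), Add(-68555, Add(116130, Mul(-1, -213140)))) = Mul(Add(Add(4, Mul(-1, 622, 626)), -84), Add(-68555, Add(116130, 213140))) = Mul(Add(Add(4, -389372), -84), Add(-68555, 329270)) = Mul(Add(-389368, -84), 260715) = Mul(-389452, 260715) = -101535978180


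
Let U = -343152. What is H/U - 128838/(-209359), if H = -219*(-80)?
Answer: 844646827/1496707491 ≈ 0.56434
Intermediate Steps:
H = 17520
H/U - 128838/(-209359) = 17520/(-343152) - 128838/(-209359) = 17520*(-1/343152) - 128838*(-1/209359) = -365/7149 + 128838/209359 = 844646827/1496707491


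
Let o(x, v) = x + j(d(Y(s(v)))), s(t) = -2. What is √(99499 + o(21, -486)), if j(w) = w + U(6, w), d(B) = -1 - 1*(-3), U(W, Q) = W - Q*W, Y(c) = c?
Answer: 2*√24879 ≈ 315.46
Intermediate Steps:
U(W, Q) = W - Q*W
d(B) = 2 (d(B) = -1 + 3 = 2)
j(w) = 6 - 5*w (j(w) = w + 6*(1 - w) = w + (6 - 6*w) = 6 - 5*w)
o(x, v) = -4 + x (o(x, v) = x + (6 - 5*2) = x + (6 - 10) = x - 4 = -4 + x)
√(99499 + o(21, -486)) = √(99499 + (-4 + 21)) = √(99499 + 17) = √99516 = 2*√24879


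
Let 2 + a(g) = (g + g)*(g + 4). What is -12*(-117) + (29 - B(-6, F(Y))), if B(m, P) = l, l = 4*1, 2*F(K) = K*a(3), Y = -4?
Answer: 1429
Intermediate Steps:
a(g) = -2 + 2*g*(4 + g) (a(g) = -2 + (g + g)*(g + 4) = -2 + (2*g)*(4 + g) = -2 + 2*g*(4 + g))
F(K) = 20*K (F(K) = (K*(-2 + 2*3**2 + 8*3))/2 = (K*(-2 + 2*9 + 24))/2 = (K*(-2 + 18 + 24))/2 = (K*40)/2 = (40*K)/2 = 20*K)
l = 4
B(m, P) = 4
-12*(-117) + (29 - B(-6, F(Y))) = -12*(-117) + (29 - 1*4) = 1404 + (29 - 4) = 1404 + 25 = 1429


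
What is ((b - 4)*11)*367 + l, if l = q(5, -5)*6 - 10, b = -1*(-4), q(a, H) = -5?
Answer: -40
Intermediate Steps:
b = 4
l = -40 (l = -5*6 - 10 = -30 - 10 = -40)
((b - 4)*11)*367 + l = ((4 - 4)*11)*367 - 40 = (0*11)*367 - 40 = 0*367 - 40 = 0 - 40 = -40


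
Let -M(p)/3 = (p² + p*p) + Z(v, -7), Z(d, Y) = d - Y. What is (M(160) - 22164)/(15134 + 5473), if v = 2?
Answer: -58597/6869 ≈ -8.5306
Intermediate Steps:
M(p) = -27 - 6*p² (M(p) = -3*((p² + p*p) + (2 - 1*(-7))) = -3*((p² + p²) + (2 + 7)) = -3*(2*p² + 9) = -3*(9 + 2*p²) = -27 - 6*p²)
(M(160) - 22164)/(15134 + 5473) = ((-27 - 6*160²) - 22164)/(15134 + 5473) = ((-27 - 6*25600) - 22164)/20607 = ((-27 - 153600) - 22164)*(1/20607) = (-153627 - 22164)*(1/20607) = -175791*1/20607 = -58597/6869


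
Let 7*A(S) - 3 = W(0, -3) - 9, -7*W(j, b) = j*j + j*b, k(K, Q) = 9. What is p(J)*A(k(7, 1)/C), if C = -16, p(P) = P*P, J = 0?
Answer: 0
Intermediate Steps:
p(P) = P**2
W(j, b) = -j**2/7 - b*j/7 (W(j, b) = -(j*j + j*b)/7 = -(j**2 + b*j)/7 = -j**2/7 - b*j/7)
A(S) = -6/7 (A(S) = 3/7 + (-1/7*0*(-3 + 0) - 9)/7 = 3/7 + (-1/7*0*(-3) - 9)/7 = 3/7 + (0 - 9)/7 = 3/7 + (1/7)*(-9) = 3/7 - 9/7 = -6/7)
p(J)*A(k(7, 1)/C) = 0**2*(-6/7) = 0*(-6/7) = 0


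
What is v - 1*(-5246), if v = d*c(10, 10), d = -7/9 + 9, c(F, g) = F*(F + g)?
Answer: 62014/9 ≈ 6890.4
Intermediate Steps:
d = 74/9 (d = (1/9)*(-7) + 9 = -7/9 + 9 = 74/9 ≈ 8.2222)
v = 14800/9 (v = 74*(10*(10 + 10))/9 = 74*(10*20)/9 = (74/9)*200 = 14800/9 ≈ 1644.4)
v - 1*(-5246) = 14800/9 - 1*(-5246) = 14800/9 + 5246 = 62014/9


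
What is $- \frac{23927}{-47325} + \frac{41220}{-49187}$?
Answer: $- \frac{773839151}{2327774775} \approx -0.33244$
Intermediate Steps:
$- \frac{23927}{-47325} + \frac{41220}{-49187} = \left(-23927\right) \left(- \frac{1}{47325}\right) + 41220 \left(- \frac{1}{49187}\right) = \frac{23927}{47325} - \frac{41220}{49187} = - \frac{773839151}{2327774775}$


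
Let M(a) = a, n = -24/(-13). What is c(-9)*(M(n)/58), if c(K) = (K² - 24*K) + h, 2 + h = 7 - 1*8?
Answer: 3528/377 ≈ 9.3581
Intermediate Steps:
n = 24/13 (n = -24*(-1/13) = 24/13 ≈ 1.8462)
h = -3 (h = -2 + (7 - 1*8) = -2 + (7 - 8) = -2 - 1 = -3)
c(K) = -3 + K² - 24*K (c(K) = (K² - 24*K) - 3 = -3 + K² - 24*K)
c(-9)*(M(n)/58) = (-3 + (-9)² - 24*(-9))*((24/13)/58) = (-3 + 81 + 216)*((24/13)*(1/58)) = 294*(12/377) = 3528/377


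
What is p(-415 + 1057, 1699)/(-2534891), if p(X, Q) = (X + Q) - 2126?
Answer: -215/2534891 ≈ -8.4816e-5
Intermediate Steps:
p(X, Q) = -2126 + Q + X (p(X, Q) = (Q + X) - 2126 = -2126 + Q + X)
p(-415 + 1057, 1699)/(-2534891) = (-2126 + 1699 + (-415 + 1057))/(-2534891) = (-2126 + 1699 + 642)*(-1/2534891) = 215*(-1/2534891) = -215/2534891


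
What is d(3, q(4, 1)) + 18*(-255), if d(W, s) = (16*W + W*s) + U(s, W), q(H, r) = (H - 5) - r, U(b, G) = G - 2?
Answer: -4547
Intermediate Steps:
U(b, G) = -2 + G
q(H, r) = -5 + H - r (q(H, r) = (-5 + H) - r = -5 + H - r)
d(W, s) = -2 + 17*W + W*s (d(W, s) = (16*W + W*s) + (-2 + W) = -2 + 17*W + W*s)
d(3, q(4, 1)) + 18*(-255) = (-2 + 17*3 + 3*(-5 + 4 - 1*1)) + 18*(-255) = (-2 + 51 + 3*(-5 + 4 - 1)) - 4590 = (-2 + 51 + 3*(-2)) - 4590 = (-2 + 51 - 6) - 4590 = 43 - 4590 = -4547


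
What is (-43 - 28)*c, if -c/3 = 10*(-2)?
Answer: -4260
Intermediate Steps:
c = 60 (c = -30*(-2) = -3*(-20) = 60)
(-43 - 28)*c = (-43 - 28)*60 = -71*60 = -4260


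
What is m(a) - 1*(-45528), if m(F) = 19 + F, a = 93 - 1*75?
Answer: 45565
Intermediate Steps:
a = 18 (a = 93 - 75 = 18)
m(a) - 1*(-45528) = (19 + 18) - 1*(-45528) = 37 + 45528 = 45565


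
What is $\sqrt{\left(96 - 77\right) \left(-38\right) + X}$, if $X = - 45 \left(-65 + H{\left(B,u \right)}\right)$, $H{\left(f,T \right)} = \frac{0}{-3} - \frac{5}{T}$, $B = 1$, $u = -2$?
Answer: $\frac{\sqrt{8362}}{2} \approx 45.722$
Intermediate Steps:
$H{\left(f,T \right)} = - \frac{5}{T}$ ($H{\left(f,T \right)} = 0 \left(- \frac{1}{3}\right) - \frac{5}{T} = 0 - \frac{5}{T} = - \frac{5}{T}$)
$X = \frac{5625}{2}$ ($X = - 45 \left(-65 - \frac{5}{-2}\right) = - 45 \left(-65 - - \frac{5}{2}\right) = - 45 \left(-65 + \frac{5}{2}\right) = \left(-45\right) \left(- \frac{125}{2}\right) = \frac{5625}{2} \approx 2812.5$)
$\sqrt{\left(96 - 77\right) \left(-38\right) + X} = \sqrt{\left(96 - 77\right) \left(-38\right) + \frac{5625}{2}} = \sqrt{19 \left(-38\right) + \frac{5625}{2}} = \sqrt{-722 + \frac{5625}{2}} = \sqrt{\frac{4181}{2}} = \frac{\sqrt{8362}}{2}$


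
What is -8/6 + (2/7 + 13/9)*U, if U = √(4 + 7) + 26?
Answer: 2750/63 + 109*√11/63 ≈ 49.389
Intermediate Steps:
U = 26 + √11 (U = √11 + 26 = 26 + √11 ≈ 29.317)
-8/6 + (2/7 + 13/9)*U = -8/6 + (2/7 + 13/9)*(26 + √11) = -8*⅙ + (2*(⅐) + 13*(⅑))*(26 + √11) = -4/3 + (2/7 + 13/9)*(26 + √11) = -4/3 + 109*(26 + √11)/63 = -4/3 + (2834/63 + 109*√11/63) = 2750/63 + 109*√11/63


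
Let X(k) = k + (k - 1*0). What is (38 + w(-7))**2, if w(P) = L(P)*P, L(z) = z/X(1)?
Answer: 15625/4 ≈ 3906.3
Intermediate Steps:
X(k) = 2*k (X(k) = k + (k + 0) = k + k = 2*k)
L(z) = z/2 (L(z) = z/((2*1)) = z/2)
w(P) = P**2/2 (w(P) = (P/2)*P = P**2/2)
(38 + w(-7))**2 = (38 + (1/2)*(-7)**2)**2 = (38 + (1/2)*49)**2 = (38 + 49/2)**2 = (125/2)**2 = 15625/4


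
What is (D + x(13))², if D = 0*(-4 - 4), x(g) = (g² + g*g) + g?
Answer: 123201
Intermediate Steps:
x(g) = g + 2*g² (x(g) = (g² + g²) + g = 2*g² + g = g + 2*g²)
D = 0 (D = 0*(-8) = 0)
(D + x(13))² = (0 + 13*(1 + 2*13))² = (0 + 13*(1 + 26))² = (0 + 13*27)² = (0 + 351)² = 351² = 123201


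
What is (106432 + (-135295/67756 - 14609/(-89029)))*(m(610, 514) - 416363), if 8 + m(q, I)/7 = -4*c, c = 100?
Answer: -269144157744429538723/6032248924 ≈ -4.4618e+10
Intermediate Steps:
m(q, I) = -2856 (m(q, I) = -56 + 7*(-4*100) = -56 + 7*(-400) = -56 - 2800 = -2856)
(106432 + (-135295/67756 - 14609/(-89029)))*(m(610, 514) - 416363) = (106432 + (-135295/67756 - 14609/(-89029)))*(-2856 - 416363) = (106432 + (-135295*1/67756 - 14609*(-1/89029)))*(-419219) = (106432 + (-135295/67756 + 14609/89029))*(-419219) = (106432 - 11055331151/6032248924)*(-419219) = (642013262148017/6032248924)*(-419219) = -269144157744429538723/6032248924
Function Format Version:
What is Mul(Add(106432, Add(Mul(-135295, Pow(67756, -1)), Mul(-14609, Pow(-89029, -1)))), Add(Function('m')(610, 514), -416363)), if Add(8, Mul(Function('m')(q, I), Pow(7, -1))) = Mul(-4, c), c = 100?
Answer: Rational(-269144157744429538723, 6032248924) ≈ -4.4618e+10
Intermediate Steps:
Function('m')(q, I) = -2856 (Function('m')(q, I) = Add(-56, Mul(7, Mul(-4, 100))) = Add(-56, Mul(7, -400)) = Add(-56, -2800) = -2856)
Mul(Add(106432, Add(Mul(-135295, Pow(67756, -1)), Mul(-14609, Pow(-89029, -1)))), Add(Function('m')(610, 514), -416363)) = Mul(Add(106432, Add(Mul(-135295, Pow(67756, -1)), Mul(-14609, Pow(-89029, -1)))), Add(-2856, -416363)) = Mul(Add(106432, Add(Mul(-135295, Rational(1, 67756)), Mul(-14609, Rational(-1, 89029)))), -419219) = Mul(Add(106432, Add(Rational(-135295, 67756), Rational(14609, 89029))), -419219) = Mul(Add(106432, Rational(-11055331151, 6032248924)), -419219) = Mul(Rational(642013262148017, 6032248924), -419219) = Rational(-269144157744429538723, 6032248924)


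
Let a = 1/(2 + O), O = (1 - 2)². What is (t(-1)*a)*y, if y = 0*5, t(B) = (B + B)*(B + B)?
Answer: 0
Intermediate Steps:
t(B) = 4*B² (t(B) = (2*B)*(2*B) = 4*B²)
O = 1 (O = (-1)² = 1)
y = 0
a = ⅓ (a = 1/(2 + 1) = 1/3 = ⅓ ≈ 0.33333)
(t(-1)*a)*y = ((4*(-1)²)*(⅓))*0 = ((4*1)*(⅓))*0 = (4*(⅓))*0 = (4/3)*0 = 0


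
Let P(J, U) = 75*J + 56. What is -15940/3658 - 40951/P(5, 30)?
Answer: -78334449/788299 ≈ -99.371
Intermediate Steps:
P(J, U) = 56 + 75*J
-15940/3658 - 40951/P(5, 30) = -15940/3658 - 40951/(56 + 75*5) = -15940*1/3658 - 40951/(56 + 375) = -7970/1829 - 40951/431 = -78334449/788299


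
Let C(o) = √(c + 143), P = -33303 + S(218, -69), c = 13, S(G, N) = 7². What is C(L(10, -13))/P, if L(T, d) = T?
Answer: -√39/16627 ≈ -0.00037559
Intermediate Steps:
S(G, N) = 49
P = -33254 (P = -33303 + 49 = -33254)
C(o) = 2*√39 (C(o) = √(13 + 143) = √156 = 2*√39)
C(L(10, -13))/P = (2*√39)/(-33254) = (2*√39)*(-1/33254) = -√39/16627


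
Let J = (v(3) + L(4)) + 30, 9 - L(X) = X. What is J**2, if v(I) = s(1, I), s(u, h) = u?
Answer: 1296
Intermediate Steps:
v(I) = 1
L(X) = 9 - X
J = 36 (J = (1 + (9 - 1*4)) + 30 = (1 + (9 - 4)) + 30 = (1 + 5) + 30 = 6 + 30 = 36)
J**2 = 36**2 = 1296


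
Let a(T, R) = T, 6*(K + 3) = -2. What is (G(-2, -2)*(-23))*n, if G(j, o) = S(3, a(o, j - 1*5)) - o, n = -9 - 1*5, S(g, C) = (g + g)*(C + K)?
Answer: -9660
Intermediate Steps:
K = -10/3 (K = -3 + (⅙)*(-2) = -3 - ⅓ = -10/3 ≈ -3.3333)
S(g, C) = 2*g*(-10/3 + C) (S(g, C) = (g + g)*(C - 10/3) = (2*g)*(-10/3 + C) = 2*g*(-10/3 + C))
n = -14 (n = -9 - 5 = -14)
G(j, o) = -20 + 5*o (G(j, o) = (⅔)*3*(-10 + 3*o) - o = (-20 + 6*o) - o = -20 + 5*o)
(G(-2, -2)*(-23))*n = ((-20 + 5*(-2))*(-23))*(-14) = ((-20 - 10)*(-23))*(-14) = -30*(-23)*(-14) = 690*(-14) = -9660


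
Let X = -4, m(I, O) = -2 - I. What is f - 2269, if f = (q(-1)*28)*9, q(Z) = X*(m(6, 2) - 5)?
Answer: 10835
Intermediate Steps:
q(Z) = 52 (q(Z) = -4*((-2 - 1*6) - 5) = -4*((-2 - 6) - 5) = -4*(-8 - 5) = -4*(-13) = 52)
f = 13104 (f = (52*28)*9 = 1456*9 = 13104)
f - 2269 = 13104 - 2269 = 10835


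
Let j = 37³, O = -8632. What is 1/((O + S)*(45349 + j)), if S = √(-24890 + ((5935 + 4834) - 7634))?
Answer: -4316/3577667125179 - I*√21755/7155334250358 ≈ -1.2064e-9 - 2.0613e-11*I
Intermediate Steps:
S = I*√21755 (S = √(-24890 + (10769 - 7634)) = √(-24890 + 3135) = √(-21755) = I*√21755 ≈ 147.5*I)
j = 50653
1/((O + S)*(45349 + j)) = 1/((-8632 + I*√21755)*(45349 + 50653)) = 1/((-8632 + I*√21755)*96002) = 1/(-828689264 + 96002*I*√21755)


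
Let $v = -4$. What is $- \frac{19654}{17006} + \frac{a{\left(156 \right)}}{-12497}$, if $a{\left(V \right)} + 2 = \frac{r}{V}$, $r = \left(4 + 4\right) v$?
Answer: $- \frac{4788781483}{4144217649} \approx -1.1555$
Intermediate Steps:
$r = -32$ ($r = \left(4 + 4\right) \left(-4\right) = 8 \left(-4\right) = -32$)
$a{\left(V \right)} = -2 - \frac{32}{V}$
$- \frac{19654}{17006} + \frac{a{\left(156 \right)}}{-12497} = - \frac{19654}{17006} + \frac{-2 - \frac{32}{156}}{-12497} = \left(-19654\right) \frac{1}{17006} + \left(-2 - \frac{8}{39}\right) \left(- \frac{1}{12497}\right) = - \frac{9827}{8503} + \left(-2 - \frac{8}{39}\right) \left(- \frac{1}{12497}\right) = - \frac{9827}{8503} - - \frac{86}{487383} = - \frac{9827}{8503} + \frac{86}{487383} = - \frac{4788781483}{4144217649}$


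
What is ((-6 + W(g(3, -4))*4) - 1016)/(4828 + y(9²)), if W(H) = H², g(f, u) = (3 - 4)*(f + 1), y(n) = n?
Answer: -958/4909 ≈ -0.19515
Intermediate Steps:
g(f, u) = -1 - f (g(f, u) = -(1 + f) = -1 - f)
((-6 + W(g(3, -4))*4) - 1016)/(4828 + y(9²)) = ((-6 + (-1 - 1*3)²*4) - 1016)/(4828 + 9²) = ((-6 + (-1 - 3)²*4) - 1016)/(4828 + 81) = ((-6 + (-4)²*4) - 1016)/4909 = ((-6 + 16*4) - 1016)*(1/4909) = ((-6 + 64) - 1016)*(1/4909) = (58 - 1016)*(1/4909) = -958*1/4909 = -958/4909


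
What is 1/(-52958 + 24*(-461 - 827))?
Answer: -1/83870 ≈ -1.1923e-5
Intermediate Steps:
1/(-52958 + 24*(-461 - 827)) = 1/(-52958 + 24*(-1288)) = 1/(-52958 - 30912) = 1/(-83870) = -1/83870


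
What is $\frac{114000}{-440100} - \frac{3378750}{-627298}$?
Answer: $\frac{2359126505}{460123083} \approx 5.1272$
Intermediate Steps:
$\frac{114000}{-440100} - \frac{3378750}{-627298} = 114000 \left(- \frac{1}{440100}\right) - - \frac{1689375}{313649} = - \frac{380}{1467} + \frac{1689375}{313649} = \frac{2359126505}{460123083}$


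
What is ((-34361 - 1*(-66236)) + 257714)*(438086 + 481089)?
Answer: 266182969075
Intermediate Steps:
((-34361 - 1*(-66236)) + 257714)*(438086 + 481089) = ((-34361 + 66236) + 257714)*919175 = (31875 + 257714)*919175 = 289589*919175 = 266182969075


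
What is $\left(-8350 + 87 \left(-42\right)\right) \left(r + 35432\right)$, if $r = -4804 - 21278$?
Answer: $-112237400$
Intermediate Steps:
$r = -26082$ ($r = -4804 - 21278 = -26082$)
$\left(-8350 + 87 \left(-42\right)\right) \left(r + 35432\right) = \left(-8350 + 87 \left(-42\right)\right) \left(-26082 + 35432\right) = \left(-8350 - 3654\right) 9350 = \left(-12004\right) 9350 = -112237400$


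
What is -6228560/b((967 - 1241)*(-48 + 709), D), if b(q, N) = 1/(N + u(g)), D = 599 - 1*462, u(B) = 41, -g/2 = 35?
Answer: -1108683680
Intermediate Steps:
g = -70 (g = -2*35 = -70)
D = 137 (D = 599 - 462 = 137)
b(q, N) = 1/(41 + N) (b(q, N) = 1/(N + 41) = 1/(41 + N))
-6228560/b((967 - 1241)*(-48 + 709), D) = -6228560/(1/(41 + 137)) = -6228560/(1/178) = -6228560/1/178 = -6228560*178 = -1108683680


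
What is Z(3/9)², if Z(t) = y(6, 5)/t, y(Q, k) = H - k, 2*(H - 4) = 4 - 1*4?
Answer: 9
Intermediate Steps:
H = 4 (H = 4 + (4 - 1*4)/2 = 4 + (4 - 4)/2 = 4 + (½)*0 = 4 + 0 = 4)
y(Q, k) = 4 - k
Z(t) = -1/t (Z(t) = (4 - 1*5)/t = (4 - 5)/t = -1/t)
Z(3/9)² = (-1/(3/9))² = (-1/(3*(⅑)))² = (-1/⅓)² = (-1*3)² = (-3)² = 9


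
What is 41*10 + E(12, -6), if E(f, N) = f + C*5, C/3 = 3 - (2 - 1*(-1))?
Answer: 422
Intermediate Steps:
C = 0 (C = 3*(3 - (2 - 1*(-1))) = 3*(3 - (2 + 1)) = 3*(3 - 1*3) = 3*(3 - 3) = 3*0 = 0)
E(f, N) = f (E(f, N) = f + 0*5 = f + 0 = f)
41*10 + E(12, -6) = 41*10 + 12 = 410 + 12 = 422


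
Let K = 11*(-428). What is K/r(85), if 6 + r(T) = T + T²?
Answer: -107/166 ≈ -0.64458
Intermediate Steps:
r(T) = -6 + T + T² (r(T) = -6 + (T + T²) = -6 + T + T²)
K = -4708
K/r(85) = -4708/(-6 + 85 + 85²) = -4708/(-6 + 85 + 7225) = -4708/7304 = -4708*1/7304 = -107/166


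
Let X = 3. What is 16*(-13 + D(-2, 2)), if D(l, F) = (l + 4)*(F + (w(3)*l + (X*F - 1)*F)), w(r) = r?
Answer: -16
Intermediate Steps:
D(l, F) = (4 + l)*(F + 3*l + F*(-1 + 3*F)) (D(l, F) = (l + 4)*(F + (3*l + (3*F - 1)*F)) = (4 + l)*(F + (3*l + (-1 + 3*F)*F)) = (4 + l)*(F + (3*l + F*(-1 + 3*F))) = (4 + l)*(F + 3*l + F*(-1 + 3*F)))
16*(-13 + D(-2, 2)) = 16*(-13 + (3*(-2)**2 + 12*(-2) + 12*2**2 + 3*(-2)*2**2)) = 16*(-13 + (3*4 - 24 + 12*4 + 3*(-2)*4)) = 16*(-13 + (12 - 24 + 48 - 24)) = 16*(-13 + 12) = 16*(-1) = -16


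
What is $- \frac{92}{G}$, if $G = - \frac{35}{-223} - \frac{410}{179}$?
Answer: $\frac{3672364}{85165} \approx 43.121$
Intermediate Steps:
$G = - \frac{85165}{39917}$ ($G = \left(-35\right) \left(- \frac{1}{223}\right) - \frac{410}{179} = \frac{35}{223} - \frac{410}{179} = - \frac{85165}{39917} \approx -2.1336$)
$- \frac{92}{G} = - \frac{92}{- \frac{85165}{39917}} = \left(-92\right) \left(- \frac{39917}{85165}\right) = \frac{3672364}{85165}$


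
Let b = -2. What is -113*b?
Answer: 226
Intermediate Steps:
-113*b = -113*(-2) = 226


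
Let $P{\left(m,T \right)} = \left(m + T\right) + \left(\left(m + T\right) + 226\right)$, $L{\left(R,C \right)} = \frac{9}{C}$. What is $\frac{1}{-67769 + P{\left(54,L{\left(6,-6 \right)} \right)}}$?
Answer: $- \frac{1}{67438} \approx -1.4828 \cdot 10^{-5}$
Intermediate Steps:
$P{\left(m,T \right)} = 226 + 2 T + 2 m$ ($P{\left(m,T \right)} = \left(T + m\right) + \left(\left(T + m\right) + 226\right) = \left(T + m\right) + \left(226 + T + m\right) = 226 + 2 T + 2 m$)
$\frac{1}{-67769 + P{\left(54,L{\left(6,-6 \right)} \right)}} = \frac{1}{-67769 + \left(226 + 2 \frac{9}{-6} + 2 \cdot 54\right)} = \frac{1}{-67769 + \left(226 + 2 \cdot 9 \left(- \frac{1}{6}\right) + 108\right)} = \frac{1}{-67769 + \left(226 + 2 \left(- \frac{3}{2}\right) + 108\right)} = \frac{1}{-67769 + \left(226 - 3 + 108\right)} = \frac{1}{-67769 + 331} = \frac{1}{-67438} = - \frac{1}{67438}$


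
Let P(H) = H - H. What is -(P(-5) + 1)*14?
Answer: -14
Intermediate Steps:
P(H) = 0
-(P(-5) + 1)*14 = -(0 + 1)*14 = -14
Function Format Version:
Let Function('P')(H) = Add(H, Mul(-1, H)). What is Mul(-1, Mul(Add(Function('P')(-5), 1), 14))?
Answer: -14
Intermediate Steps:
Function('P')(H) = 0
Mul(-1, Mul(Add(Function('P')(-5), 1), 14)) = Mul(-1, Mul(Add(0, 1), 14)) = Mul(-1, Mul(1, 14)) = Mul(-1, 14) = -14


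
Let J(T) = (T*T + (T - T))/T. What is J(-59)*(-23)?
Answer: 1357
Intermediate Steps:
J(T) = T (J(T) = (T² + 0)/T = T²/T = T)
J(-59)*(-23) = -59*(-23) = 1357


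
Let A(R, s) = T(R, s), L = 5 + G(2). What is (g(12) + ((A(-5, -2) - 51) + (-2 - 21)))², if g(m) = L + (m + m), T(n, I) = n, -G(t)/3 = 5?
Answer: 4225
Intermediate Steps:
G(t) = -15 (G(t) = -3*5 = -15)
L = -10 (L = 5 - 15 = -10)
A(R, s) = R
g(m) = -10 + 2*m (g(m) = -10 + (m + m) = -10 + 2*m)
(g(12) + ((A(-5, -2) - 51) + (-2 - 21)))² = ((-10 + 2*12) + ((-5 - 51) + (-2 - 21)))² = ((-10 + 24) + (-56 - 23))² = (14 - 79)² = (-65)² = 4225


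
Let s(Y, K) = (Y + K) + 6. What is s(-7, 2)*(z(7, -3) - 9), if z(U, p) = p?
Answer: -12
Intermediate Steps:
s(Y, K) = 6 + K + Y (s(Y, K) = (K + Y) + 6 = 6 + K + Y)
s(-7, 2)*(z(7, -3) - 9) = (6 + 2 - 7)*(-3 - 9) = 1*(-12) = -12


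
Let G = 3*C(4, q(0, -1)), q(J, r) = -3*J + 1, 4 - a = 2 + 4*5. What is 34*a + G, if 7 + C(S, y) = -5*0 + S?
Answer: -621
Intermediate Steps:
a = -18 (a = 4 - (2 + 4*5) = 4 - (2 + 20) = 4 - 1*22 = 4 - 22 = -18)
q(J, r) = 1 - 3*J
C(S, y) = -7 + S (C(S, y) = -7 + (-5*0 + S) = -7 + (0 + S) = -7 + S)
G = -9 (G = 3*(-7 + 4) = 3*(-3) = -9)
34*a + G = 34*(-18) - 9 = -612 - 9 = -621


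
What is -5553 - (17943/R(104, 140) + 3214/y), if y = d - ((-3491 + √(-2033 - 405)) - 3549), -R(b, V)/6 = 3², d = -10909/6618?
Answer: -203919093327914555005/39056140298419794 - 140766527736*I*√2438/2169785572134433 ≈ -5221.2 - 0.0032033*I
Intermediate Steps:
d = -10909/6618 (d = -10909*1/6618 = -10909/6618 ≈ -1.6484)
R(b, V) = -54 (R(b, V) = -6*3² = -6*9 = -54)
y = 46579811/6618 - I*√2438 (y = -10909/6618 - ((-3491 + √(-2033 - 405)) - 3549) = -10909/6618 - ((-3491 + √(-2438)) - 3549) = -10909/6618 - ((-3491 + I*√2438) - 3549) = -10909/6618 - (-7040 + I*√2438) = -10909/6618 + (7040 - I*√2438) = 46579811/6618 - I*√2438 ≈ 7038.4 - 49.376*I)
-5553 - (17943/R(104, 140) + 3214/y) = -5553 - (17943/(-54) + 3214/(46579811/6618 - I*√2438)) = -5553 - (17943*(-1/54) + 3214/(46579811/6618 - I*√2438)) = -5553 - (-5981/18 + 3214/(46579811/6618 - I*√2438)) = -5553 + (5981/18 - 3214/(46579811/6618 - I*√2438)) = -93973/18 - 3214/(46579811/6618 - I*√2438)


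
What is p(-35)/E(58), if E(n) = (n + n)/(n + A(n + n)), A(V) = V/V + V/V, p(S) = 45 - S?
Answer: 1200/29 ≈ 41.379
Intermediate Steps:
A(V) = 2 (A(V) = 1 + 1 = 2)
E(n) = 2*n/(2 + n) (E(n) = (n + n)/(n + 2) = (2*n)/(2 + n) = 2*n/(2 + n))
p(-35)/E(58) = (45 - 1*(-35))/((2*58/(2 + 58))) = (45 + 35)/((2*58/60)) = 80/((2*58*(1/60))) = 80/(29/15) = 80*(15/29) = 1200/29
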